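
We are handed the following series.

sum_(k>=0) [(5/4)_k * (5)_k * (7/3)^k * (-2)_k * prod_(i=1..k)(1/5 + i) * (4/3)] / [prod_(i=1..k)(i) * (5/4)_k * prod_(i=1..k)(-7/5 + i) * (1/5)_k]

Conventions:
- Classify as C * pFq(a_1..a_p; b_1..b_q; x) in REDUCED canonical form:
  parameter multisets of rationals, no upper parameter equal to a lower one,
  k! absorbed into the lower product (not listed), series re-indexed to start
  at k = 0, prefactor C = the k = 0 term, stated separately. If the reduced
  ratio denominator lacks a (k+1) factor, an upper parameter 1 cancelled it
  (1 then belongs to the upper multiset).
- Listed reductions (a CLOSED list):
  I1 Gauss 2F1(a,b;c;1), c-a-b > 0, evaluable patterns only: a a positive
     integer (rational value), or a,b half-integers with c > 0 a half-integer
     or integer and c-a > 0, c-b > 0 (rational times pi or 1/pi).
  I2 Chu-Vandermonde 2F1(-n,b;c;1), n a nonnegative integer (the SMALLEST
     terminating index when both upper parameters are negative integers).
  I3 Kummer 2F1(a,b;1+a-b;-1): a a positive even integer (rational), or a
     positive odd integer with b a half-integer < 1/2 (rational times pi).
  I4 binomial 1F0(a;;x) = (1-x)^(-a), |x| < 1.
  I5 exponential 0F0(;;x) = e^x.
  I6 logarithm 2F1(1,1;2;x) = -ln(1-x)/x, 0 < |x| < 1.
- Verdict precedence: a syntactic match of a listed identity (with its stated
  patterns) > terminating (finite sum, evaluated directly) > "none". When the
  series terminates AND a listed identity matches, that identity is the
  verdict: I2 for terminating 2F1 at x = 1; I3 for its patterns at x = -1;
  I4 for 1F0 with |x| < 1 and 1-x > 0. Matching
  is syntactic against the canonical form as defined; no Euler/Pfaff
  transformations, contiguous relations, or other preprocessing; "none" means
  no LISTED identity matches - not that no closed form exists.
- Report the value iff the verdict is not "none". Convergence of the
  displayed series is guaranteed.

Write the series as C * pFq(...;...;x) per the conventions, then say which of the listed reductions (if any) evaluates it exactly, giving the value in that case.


Reduced: x = 7/3, 3F2, upper = {-2, 6/5, 5}, lower = {-2/5, 1/5}, C = 4/3. Verdict: terminating at k = 2: the factor (-2)_k kills every later term; summing the 3 survivors is exact. Exact value: -256864/27.

Key step: with t_0 = 4/3, the running product (C = 4/3) telescopes to a rising factorial.
Adjacent-term ratio: r(k) = (7/3) * (k-2) (k+6/5) (k+5) / [(k-2/5) (k+1/5) (k+1)] - rational in k. x = (7/3); t_0 = 4/3; negate the roots.


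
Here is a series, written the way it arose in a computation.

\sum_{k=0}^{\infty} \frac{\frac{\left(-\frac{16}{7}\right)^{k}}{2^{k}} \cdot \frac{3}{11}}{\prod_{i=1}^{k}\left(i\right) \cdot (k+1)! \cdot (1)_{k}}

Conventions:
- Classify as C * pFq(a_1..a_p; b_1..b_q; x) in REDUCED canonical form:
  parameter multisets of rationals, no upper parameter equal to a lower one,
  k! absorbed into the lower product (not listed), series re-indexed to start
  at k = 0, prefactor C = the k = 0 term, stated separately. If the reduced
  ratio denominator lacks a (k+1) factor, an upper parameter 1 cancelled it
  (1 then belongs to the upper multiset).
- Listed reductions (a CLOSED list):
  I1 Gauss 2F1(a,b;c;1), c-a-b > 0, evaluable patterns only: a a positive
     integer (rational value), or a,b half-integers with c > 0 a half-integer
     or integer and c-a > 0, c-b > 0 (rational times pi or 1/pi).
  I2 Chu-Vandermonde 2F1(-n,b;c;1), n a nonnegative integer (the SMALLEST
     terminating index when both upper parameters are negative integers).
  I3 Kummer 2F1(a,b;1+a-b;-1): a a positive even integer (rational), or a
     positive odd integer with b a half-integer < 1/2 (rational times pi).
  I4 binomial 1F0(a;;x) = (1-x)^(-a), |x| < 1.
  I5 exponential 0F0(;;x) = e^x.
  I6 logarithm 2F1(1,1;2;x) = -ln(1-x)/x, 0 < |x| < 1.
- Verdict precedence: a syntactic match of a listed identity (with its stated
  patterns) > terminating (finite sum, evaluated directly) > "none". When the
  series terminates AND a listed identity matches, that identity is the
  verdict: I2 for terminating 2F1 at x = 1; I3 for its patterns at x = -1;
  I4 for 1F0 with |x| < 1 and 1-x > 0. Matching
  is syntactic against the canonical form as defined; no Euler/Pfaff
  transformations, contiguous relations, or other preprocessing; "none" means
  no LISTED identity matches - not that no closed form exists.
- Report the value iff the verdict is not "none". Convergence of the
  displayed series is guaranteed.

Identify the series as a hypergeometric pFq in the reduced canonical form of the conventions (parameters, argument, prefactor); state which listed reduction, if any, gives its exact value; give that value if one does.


This is \frac{3}{11} * 0F2(-; 1, 2; -\frac{8}{7}) in reduced canonical form. Verdict: none - this 0F2 at x = -\frac{8}{7} matches no listed pattern, and upper {-} holds no stopper.

Key observation: with t_0 = \frac{3}{11}, the two k-th powers (prefactor 3/11) combine into one argument.
Ratio: r(k) = -\frac{8}{7} * 1 / [(k+1) (k+2) (k+1)] ; factor over Q: parameters, x = -\frac{8}{7}, and C = \frac{3}{11}.


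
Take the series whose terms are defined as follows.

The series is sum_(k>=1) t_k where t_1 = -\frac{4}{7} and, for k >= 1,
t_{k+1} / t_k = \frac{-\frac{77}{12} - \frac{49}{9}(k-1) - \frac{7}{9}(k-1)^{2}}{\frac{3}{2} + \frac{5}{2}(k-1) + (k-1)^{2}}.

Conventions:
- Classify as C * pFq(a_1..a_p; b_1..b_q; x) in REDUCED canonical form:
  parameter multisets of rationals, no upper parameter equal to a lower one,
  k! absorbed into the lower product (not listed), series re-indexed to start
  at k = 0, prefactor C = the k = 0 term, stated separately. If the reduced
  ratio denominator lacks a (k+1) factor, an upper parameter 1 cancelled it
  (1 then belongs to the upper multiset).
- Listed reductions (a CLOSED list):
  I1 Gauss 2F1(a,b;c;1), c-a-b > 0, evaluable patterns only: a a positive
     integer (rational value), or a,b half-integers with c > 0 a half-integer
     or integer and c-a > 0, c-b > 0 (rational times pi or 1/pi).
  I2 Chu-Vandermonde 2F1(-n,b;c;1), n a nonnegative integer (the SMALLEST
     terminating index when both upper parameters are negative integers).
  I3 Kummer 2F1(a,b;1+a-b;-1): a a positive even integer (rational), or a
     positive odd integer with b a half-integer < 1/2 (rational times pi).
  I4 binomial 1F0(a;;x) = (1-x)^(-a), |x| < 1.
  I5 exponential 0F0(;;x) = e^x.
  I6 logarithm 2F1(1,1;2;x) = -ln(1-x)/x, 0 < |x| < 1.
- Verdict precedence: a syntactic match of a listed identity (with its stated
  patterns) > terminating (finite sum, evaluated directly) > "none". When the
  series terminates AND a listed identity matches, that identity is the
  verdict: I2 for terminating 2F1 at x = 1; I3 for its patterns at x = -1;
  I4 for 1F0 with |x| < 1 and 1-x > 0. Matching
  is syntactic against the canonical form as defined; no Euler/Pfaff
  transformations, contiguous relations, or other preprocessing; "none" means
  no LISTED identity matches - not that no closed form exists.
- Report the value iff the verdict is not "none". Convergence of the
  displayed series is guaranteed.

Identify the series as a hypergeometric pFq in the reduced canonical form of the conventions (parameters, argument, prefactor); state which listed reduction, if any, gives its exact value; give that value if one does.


Reduced: x = -\frac{7}{9}, 1F0, upper = {\frac{11}{2}}, lower = {-}, C = -\frac{4}{7}. Verdict (x = -\frac{7}{9}): the I4 binomial reduction applies (the 1F0 binomial series: exponent -11/2, x = -\frac{7}{9}). Exact value: \left(-\frac{4}{7}\right) \cdot \left(\frac{16}{9}\right)^{-\frac{11}{2}}.

First insight: x = -\frac{7}{9} and the ratio is unreduced: k + 3/2 divides both sides (C = -4/7, x = -7/9).
Ratio: r(k) = -\frac{7}{9} * (k+\frac{11}{2}) / [(k+1)] - rational in k, leading ratio -\frac{7}{9}; with t_0 = -\frac{4}{7}, classification follows.


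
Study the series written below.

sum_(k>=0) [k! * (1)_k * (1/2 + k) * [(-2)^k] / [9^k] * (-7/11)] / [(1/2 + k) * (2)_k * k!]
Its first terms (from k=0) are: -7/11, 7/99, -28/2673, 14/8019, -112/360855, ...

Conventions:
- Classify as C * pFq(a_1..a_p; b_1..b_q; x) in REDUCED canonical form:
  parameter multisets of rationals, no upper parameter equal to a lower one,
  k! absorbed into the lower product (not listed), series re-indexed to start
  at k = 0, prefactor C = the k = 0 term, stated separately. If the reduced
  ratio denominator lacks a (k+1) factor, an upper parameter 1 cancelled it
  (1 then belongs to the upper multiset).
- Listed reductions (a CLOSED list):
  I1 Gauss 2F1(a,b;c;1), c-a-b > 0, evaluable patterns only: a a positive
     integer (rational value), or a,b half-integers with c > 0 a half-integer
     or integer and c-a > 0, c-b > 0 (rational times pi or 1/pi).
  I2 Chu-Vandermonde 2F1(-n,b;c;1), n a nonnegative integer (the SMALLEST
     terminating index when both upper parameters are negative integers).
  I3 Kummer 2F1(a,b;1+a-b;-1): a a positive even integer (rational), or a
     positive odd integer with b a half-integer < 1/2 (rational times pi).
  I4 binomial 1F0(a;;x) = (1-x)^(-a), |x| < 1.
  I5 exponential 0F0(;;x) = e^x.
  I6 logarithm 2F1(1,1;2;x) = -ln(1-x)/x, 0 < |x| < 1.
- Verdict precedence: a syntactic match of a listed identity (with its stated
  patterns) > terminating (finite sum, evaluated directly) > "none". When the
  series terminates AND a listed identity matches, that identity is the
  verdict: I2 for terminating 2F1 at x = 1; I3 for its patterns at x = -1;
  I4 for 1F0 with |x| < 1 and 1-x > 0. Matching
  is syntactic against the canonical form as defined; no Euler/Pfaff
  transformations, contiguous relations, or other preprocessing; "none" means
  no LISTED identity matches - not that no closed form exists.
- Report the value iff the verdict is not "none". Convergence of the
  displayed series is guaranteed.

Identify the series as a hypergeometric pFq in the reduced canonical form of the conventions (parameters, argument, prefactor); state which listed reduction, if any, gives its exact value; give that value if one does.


Canonical form: C = -7/11 times 2F1 with upper {1, 1}, lower {2}, x = -2/9. Verdict at x = -2/9: the I6 logarithm reduction matches (the logarithm: parameters (1,1;2), x = -2/9). Exact value: (-63/22) * ln(11/9).

The tell: from the first term -7/11: the two geometric factors (prefactor -7/11) combine into one argument.
Ratio: r(k) = (-2/9) * (k+1) (k+1) / [(k+2) (k+1)] - poly over poly, x = (-2/9) from leading terms; C = -7/11 at k = 0.


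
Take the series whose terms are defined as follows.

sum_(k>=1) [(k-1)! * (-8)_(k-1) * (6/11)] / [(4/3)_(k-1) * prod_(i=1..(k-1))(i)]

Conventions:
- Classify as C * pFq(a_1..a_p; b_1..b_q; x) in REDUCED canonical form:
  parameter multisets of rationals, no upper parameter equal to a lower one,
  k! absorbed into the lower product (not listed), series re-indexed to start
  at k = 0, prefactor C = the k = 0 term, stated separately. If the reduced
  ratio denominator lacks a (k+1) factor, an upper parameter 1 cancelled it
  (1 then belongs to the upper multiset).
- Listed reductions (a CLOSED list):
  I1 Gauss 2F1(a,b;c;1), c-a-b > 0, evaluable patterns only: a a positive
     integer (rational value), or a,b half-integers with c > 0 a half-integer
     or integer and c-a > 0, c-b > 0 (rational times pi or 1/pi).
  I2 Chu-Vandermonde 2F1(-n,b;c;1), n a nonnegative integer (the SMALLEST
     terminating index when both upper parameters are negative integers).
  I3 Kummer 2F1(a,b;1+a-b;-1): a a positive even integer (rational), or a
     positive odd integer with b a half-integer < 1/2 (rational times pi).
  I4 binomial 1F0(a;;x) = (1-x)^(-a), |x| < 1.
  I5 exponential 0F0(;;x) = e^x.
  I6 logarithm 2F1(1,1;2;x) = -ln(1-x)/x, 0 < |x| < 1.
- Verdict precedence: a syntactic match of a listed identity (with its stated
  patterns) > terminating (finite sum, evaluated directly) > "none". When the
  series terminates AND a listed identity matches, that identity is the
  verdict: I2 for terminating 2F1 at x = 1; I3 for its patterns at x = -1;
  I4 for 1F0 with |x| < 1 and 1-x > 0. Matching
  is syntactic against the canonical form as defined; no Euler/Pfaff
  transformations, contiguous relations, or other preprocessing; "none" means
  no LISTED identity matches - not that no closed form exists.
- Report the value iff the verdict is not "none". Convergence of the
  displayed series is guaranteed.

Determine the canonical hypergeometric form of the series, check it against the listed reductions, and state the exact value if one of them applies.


At argument 1: a 2F1 with upper {-8, 1}, lower {4/3}, scaled by C = 6/11. Verdict (x = 1): Vandermonde's identity (I2) applies (terminating 2F1 at x = 1 with n = 8, b = 1, c = 4/3). Hence: 6/275.

Key step: with t_0 = 6/11, the product of the first k integers (prefactor 6/11) is k!.
Step ratio: r(k) = 1 * (k-8) (k+1) / [(k+4/3) (k+1)] ; factor over Q: parameters, x = 1, and C = 6/11.


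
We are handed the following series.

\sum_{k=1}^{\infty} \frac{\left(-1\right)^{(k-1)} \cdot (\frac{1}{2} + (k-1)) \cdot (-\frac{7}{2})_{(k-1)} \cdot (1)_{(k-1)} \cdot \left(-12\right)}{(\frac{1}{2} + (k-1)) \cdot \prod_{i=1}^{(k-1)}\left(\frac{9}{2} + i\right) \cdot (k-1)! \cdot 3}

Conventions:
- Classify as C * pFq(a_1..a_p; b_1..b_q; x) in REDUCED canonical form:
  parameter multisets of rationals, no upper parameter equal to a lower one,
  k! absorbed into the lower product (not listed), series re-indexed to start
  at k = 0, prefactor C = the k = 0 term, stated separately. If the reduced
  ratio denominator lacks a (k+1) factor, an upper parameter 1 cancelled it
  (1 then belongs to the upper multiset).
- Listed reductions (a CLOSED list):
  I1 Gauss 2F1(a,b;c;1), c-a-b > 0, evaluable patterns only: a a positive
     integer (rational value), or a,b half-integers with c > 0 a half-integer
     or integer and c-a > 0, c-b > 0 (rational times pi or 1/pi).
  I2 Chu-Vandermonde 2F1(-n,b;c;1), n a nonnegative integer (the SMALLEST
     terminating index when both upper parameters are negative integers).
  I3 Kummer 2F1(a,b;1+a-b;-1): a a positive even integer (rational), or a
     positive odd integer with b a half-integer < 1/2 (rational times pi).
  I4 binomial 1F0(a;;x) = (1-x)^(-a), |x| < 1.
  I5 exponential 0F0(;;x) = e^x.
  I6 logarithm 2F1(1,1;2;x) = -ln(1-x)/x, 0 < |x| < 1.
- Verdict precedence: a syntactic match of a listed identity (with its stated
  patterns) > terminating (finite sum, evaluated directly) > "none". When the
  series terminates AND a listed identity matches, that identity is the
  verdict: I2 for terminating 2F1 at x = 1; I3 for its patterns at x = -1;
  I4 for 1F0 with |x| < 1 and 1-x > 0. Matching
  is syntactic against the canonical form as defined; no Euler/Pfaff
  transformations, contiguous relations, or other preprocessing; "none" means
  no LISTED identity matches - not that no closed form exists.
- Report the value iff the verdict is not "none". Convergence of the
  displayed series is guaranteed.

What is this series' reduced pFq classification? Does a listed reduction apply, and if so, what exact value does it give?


Classification (C = -4): 2F1 with upper {-\frac{7}{2}, 1}, lower {\frac{11}{2}}, argument x = -1. Verdict (x = -1): Kummer (I3) applies (x = -1; c = \frac{11}{2} equals 1+a-b for upper {-\frac{7}{2}, 1}: listed pattern). Value: \left(-\frac{315}{128}\right) \cdot \pi.

Key observation: x = -1 and the constant factors (C = -4, x = -1) combine into one prefactor.
Consecutive-term ratio: r(k) = -1 * (k-\frac{7}{2}) (k+1) / [(k+\frac{11}{2}) (k+1)] - rational; roots negated = parameters, x = -1, C = -4.


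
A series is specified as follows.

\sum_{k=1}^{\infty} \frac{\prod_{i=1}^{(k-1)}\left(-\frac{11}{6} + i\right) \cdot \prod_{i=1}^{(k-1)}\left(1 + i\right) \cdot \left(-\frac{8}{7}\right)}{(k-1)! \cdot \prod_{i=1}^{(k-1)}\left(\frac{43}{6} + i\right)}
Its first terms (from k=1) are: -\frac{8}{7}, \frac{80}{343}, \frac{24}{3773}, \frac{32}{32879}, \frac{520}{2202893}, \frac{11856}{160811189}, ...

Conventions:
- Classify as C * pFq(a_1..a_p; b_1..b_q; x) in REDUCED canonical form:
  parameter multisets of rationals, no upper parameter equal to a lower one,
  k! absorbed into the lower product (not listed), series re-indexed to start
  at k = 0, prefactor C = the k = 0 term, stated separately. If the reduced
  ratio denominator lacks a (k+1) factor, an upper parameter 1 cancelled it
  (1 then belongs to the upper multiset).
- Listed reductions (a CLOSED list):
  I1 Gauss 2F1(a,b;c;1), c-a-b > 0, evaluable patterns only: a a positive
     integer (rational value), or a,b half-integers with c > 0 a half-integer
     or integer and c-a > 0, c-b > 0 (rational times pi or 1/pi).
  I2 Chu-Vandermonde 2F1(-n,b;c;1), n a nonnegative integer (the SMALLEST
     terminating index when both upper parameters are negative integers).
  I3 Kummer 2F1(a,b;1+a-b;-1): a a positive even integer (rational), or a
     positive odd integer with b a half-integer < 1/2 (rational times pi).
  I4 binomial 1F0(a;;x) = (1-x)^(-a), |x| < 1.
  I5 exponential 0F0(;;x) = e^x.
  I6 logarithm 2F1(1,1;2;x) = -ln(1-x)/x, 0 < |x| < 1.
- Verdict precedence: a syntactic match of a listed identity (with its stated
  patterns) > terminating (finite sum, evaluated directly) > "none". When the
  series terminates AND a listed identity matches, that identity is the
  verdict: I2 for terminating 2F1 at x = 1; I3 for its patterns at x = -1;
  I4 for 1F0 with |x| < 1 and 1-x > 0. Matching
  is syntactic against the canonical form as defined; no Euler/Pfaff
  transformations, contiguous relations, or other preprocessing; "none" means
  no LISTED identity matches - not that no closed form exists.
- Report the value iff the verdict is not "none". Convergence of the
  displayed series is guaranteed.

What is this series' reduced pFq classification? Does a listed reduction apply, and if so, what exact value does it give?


Reduced: x = 1, 2F1, upper = {-\frac{5}{6}, 2}, lower = {\frac{49}{6}}, C = -\frac{8}{7}. Verdict: Gauss's theorem (I1) matches (x = 1: the Gamma ratio telescopes since c-a-b = 7 > 0 and a = 2 in Z>0). Hence: -\frac{1591}{1764}.

Structural cue: from the first term -\frac{8}{7}: the lower running product (prefactor -8/7) is a rising factorial.
Step ratio: r(k) = 1 * (k-\frac{5}{6}) (k+2) / [(k+\frac{49}{6}) (k+1)] - rational; roots negated = parameters, x = 1, C = -\frac{8}{7}.


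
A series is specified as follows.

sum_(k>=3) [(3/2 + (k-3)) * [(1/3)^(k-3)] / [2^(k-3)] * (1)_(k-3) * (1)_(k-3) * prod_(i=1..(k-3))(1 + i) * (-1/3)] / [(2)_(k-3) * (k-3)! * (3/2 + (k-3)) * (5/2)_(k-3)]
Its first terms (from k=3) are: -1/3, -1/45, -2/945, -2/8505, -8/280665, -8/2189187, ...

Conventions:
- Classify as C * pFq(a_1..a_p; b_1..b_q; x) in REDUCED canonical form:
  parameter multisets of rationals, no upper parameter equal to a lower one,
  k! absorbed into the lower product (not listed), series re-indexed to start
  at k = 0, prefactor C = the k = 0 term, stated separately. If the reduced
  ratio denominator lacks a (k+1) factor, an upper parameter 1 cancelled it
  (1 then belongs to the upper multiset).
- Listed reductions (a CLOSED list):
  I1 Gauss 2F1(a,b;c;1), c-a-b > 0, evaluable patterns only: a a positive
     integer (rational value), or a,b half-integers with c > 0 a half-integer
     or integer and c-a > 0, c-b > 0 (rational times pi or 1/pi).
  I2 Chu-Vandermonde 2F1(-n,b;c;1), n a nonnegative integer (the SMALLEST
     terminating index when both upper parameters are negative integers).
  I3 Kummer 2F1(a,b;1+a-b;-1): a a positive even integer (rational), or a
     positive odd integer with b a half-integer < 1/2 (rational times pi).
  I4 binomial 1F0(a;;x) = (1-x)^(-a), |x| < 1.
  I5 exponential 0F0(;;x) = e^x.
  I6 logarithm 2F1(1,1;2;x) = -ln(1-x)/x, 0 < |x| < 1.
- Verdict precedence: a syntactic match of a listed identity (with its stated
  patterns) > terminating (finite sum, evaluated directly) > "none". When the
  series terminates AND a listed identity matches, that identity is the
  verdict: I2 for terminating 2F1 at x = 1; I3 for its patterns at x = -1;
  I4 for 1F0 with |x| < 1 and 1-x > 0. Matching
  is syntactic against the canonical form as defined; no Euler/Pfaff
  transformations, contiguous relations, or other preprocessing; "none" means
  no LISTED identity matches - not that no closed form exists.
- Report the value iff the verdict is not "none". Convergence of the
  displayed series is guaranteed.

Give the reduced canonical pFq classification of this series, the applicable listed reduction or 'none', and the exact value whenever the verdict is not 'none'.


First insight: with t_0 = -1/3, k + 3/2 divides numerator and denominator alike; C = -1/3 after cancelling.
Term ratio: r(k) = (1/6) * (k+1) (k+1) / [(k+5/2) (k+1)] - rational in k. x = (1/6); t_0 = -1/3; negate the roots.

Prefactor -1/3, argument 1/6: 2F1 with upper {1, 1} over lower {5/2}. Verdict: none. Every listed pattern misses the 2F1 form at 1/6, upper {1, 1}.


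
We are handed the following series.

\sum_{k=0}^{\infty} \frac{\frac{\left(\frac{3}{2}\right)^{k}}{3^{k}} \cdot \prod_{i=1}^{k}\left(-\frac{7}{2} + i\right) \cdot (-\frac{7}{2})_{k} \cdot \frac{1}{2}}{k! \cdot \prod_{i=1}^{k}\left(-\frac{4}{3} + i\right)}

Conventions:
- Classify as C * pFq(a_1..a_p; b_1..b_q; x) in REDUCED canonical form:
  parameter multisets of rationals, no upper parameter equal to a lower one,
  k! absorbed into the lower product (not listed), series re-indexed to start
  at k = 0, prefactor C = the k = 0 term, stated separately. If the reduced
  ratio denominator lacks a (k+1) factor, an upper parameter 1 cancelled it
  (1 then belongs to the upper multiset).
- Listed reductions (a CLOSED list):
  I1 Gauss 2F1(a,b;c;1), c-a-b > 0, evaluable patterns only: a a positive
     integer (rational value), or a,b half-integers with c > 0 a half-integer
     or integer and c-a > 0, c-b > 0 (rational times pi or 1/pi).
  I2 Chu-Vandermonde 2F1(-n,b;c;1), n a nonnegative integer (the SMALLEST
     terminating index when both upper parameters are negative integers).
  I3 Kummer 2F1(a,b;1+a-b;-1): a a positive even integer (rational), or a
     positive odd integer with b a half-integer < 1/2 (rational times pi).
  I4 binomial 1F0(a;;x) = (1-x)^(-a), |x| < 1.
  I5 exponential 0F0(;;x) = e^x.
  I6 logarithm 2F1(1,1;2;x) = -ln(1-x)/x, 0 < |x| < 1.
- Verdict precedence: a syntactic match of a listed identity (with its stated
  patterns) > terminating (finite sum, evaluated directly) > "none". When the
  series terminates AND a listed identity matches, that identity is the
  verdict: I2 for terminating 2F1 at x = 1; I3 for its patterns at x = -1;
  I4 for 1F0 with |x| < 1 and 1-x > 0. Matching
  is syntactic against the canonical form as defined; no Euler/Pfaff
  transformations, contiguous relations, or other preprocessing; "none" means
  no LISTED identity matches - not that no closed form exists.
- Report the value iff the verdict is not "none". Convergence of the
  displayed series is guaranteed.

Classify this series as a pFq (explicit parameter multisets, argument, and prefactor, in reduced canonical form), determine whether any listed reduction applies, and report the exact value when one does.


Canonical form: C = \frac{1}{2} times 2F1 with upper {-\frac{7}{2}, -\frac{5}{2}}, lower {-\frac{1}{3}}, x = \frac{1}{2}. Verdict: none (x = \frac{1}{2}): each listed identity misses the multisets {-\frac{7}{2}, -\frac{5}{2}} ; {-\frac{1}{3}}.

The tell: x = \frac{1}{2} and the two k-th powers (prefactor 1/2) combine into one argument.
Consecutive-term ratio: r(k) = \frac{1}{2} * (k-\frac{7}{2}) (k-\frac{5}{2}) / [(k-\frac{1}{3}) (k+1)] - rational in k, leading ratio \frac{1}{2}; with t_0 = \frac{1}{2}, classification follows.


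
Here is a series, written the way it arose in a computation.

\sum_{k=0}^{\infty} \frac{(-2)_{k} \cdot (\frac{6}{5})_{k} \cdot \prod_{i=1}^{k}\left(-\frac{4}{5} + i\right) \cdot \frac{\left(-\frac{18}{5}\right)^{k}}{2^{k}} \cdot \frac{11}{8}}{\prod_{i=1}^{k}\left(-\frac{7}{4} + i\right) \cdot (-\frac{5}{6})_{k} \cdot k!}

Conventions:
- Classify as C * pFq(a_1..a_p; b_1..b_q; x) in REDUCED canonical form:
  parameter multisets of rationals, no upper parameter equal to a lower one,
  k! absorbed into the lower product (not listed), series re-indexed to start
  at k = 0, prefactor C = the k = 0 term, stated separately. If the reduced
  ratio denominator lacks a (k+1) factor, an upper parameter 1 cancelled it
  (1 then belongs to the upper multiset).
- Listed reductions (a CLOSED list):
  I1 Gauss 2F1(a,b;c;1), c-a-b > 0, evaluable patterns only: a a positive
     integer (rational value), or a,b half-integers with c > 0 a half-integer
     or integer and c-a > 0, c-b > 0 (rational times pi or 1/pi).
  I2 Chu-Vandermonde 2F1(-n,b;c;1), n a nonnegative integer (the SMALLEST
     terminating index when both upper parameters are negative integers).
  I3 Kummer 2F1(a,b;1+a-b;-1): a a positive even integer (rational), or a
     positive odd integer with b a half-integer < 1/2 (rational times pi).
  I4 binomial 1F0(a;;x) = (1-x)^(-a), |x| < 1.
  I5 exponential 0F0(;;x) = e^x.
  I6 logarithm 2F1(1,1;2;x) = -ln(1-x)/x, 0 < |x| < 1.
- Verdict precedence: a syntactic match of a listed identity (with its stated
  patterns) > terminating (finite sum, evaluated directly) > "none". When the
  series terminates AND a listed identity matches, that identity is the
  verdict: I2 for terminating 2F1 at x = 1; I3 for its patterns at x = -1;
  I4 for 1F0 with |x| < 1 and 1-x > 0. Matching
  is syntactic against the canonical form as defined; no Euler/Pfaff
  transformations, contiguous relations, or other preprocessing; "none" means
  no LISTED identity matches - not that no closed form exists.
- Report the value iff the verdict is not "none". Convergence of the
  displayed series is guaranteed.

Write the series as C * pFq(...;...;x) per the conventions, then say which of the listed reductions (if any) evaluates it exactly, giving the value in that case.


Structural cue: t_0 = \frac{11}{8} here, and the lower running product (C = 11/8, x = -9/5) is a rising factorial.
Step ratio: r(k) = -\frac{9}{5} * (k-2) (k+\frac{1}{5}) (k+\frac{6}{5}) / [(k-\frac{5}{6}) (k-\frac{3}{4}) (k+1)] - rational in k, leading ratio -\frac{9}{5}; with t_0 = \frac{11}{8}, classification follows.

Classification (C = \frac{11}{8}): 3F2 with upper {-2, \frac{1}{5}, \frac{6}{5}}, lower {-\frac{5}{6}, -\frac{3}{4}}, argument x = -\frac{9}{5}. Verdict: terminating (-2 upstairs). 3 nonzero terms in all; added directly. Value: \frac{69791887}{625000}.


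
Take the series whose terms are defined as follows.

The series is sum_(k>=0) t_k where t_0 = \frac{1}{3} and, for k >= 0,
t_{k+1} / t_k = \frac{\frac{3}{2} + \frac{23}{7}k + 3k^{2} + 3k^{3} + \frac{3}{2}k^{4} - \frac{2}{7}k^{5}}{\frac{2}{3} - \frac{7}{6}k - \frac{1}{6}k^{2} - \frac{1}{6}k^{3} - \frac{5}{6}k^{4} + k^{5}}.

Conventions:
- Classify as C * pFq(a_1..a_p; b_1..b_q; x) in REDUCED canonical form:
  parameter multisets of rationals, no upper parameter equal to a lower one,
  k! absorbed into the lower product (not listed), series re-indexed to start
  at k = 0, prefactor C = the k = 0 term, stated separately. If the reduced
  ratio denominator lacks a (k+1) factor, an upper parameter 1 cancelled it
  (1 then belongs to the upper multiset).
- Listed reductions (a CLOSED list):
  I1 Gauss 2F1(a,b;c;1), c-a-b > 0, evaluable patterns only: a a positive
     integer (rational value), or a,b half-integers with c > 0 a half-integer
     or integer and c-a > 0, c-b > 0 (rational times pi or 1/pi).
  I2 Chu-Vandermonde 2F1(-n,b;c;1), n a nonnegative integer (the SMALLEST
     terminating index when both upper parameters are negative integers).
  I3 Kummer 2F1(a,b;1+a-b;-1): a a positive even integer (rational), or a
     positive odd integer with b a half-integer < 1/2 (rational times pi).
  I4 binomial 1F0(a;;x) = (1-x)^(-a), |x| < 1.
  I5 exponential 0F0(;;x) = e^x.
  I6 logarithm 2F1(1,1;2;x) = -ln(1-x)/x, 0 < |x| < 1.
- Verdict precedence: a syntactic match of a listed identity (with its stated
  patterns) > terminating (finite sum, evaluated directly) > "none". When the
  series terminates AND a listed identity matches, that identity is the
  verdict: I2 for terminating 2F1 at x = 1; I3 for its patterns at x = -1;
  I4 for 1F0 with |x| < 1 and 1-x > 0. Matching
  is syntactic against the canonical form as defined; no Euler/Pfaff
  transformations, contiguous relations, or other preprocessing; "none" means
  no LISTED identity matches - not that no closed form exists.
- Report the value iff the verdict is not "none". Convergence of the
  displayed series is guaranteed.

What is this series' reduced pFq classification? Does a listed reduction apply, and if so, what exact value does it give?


With C = \frac{1}{3}: the canonical form is 3F2(-7, \frac{3}{4}, 1; -\frac{4}{3}, -\frac{1}{2}; -\frac{2}{7}). Verdict: terminating - upper parameter -7 makes this a finite sum (last index 7), evaluated exactly. Sum: -\frac{16185991273}{108707676}.

Structural cue: from the first term \frac{1}{3}: cancel k^2 + 1 from the displayed ratio first; then prefactor 1/3.
Step ratio: r(k) = -\frac{2}{7} * (k-7) (k+\frac{3}{4}) (k+1) / [(k-\frac{4}{3}) (k-\frac{1}{2}) (k+1)] - rational in k. x = -\frac{2}{7}; t_0 = \frac{1}{3}; negate the roots.


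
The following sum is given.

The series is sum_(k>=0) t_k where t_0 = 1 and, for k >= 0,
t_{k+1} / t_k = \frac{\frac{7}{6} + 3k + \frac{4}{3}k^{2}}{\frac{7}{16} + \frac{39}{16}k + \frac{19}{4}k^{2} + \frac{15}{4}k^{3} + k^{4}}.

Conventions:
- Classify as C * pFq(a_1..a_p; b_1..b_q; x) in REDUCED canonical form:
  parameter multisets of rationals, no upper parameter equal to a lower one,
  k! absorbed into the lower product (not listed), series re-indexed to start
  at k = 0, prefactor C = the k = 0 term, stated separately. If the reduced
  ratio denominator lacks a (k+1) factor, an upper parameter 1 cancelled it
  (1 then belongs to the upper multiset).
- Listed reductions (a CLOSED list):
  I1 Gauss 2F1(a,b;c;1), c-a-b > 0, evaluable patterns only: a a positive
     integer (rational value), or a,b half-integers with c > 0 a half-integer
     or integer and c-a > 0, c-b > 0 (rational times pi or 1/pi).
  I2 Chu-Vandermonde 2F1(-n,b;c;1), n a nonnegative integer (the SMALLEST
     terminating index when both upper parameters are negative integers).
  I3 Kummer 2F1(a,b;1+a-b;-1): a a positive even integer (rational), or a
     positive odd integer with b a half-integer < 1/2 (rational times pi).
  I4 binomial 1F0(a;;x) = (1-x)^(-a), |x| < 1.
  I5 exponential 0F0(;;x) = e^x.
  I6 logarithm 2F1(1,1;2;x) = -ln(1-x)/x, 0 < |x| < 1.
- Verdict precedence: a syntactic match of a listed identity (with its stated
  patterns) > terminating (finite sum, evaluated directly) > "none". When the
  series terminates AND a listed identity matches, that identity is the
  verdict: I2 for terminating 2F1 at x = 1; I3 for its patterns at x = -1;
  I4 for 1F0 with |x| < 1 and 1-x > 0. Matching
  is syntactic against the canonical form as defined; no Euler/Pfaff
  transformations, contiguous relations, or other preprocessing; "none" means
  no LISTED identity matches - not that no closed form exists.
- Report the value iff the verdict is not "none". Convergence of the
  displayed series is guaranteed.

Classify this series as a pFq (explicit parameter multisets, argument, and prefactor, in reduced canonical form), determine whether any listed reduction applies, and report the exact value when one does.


The series (x = \frac{4}{3}) is 0F1: upper {-}, lower {\frac{1}{2}}, prefactor 1. Verdict: none. No listed pattern accepts 0F1(-; \frac{1}{2}; \frac{4}{3}).

First insight: x = \frac{4}{3} and cancel k + 1/2 from the displayed ratio first; then prefactor 1.
Consecutive-term ratio: r(k) = \frac{4}{3} * 1 / [(k+\frac{1}{2}) (k+1)] - rational in k. x = \frac{4}{3}; t_0 = 1; negate the roots.


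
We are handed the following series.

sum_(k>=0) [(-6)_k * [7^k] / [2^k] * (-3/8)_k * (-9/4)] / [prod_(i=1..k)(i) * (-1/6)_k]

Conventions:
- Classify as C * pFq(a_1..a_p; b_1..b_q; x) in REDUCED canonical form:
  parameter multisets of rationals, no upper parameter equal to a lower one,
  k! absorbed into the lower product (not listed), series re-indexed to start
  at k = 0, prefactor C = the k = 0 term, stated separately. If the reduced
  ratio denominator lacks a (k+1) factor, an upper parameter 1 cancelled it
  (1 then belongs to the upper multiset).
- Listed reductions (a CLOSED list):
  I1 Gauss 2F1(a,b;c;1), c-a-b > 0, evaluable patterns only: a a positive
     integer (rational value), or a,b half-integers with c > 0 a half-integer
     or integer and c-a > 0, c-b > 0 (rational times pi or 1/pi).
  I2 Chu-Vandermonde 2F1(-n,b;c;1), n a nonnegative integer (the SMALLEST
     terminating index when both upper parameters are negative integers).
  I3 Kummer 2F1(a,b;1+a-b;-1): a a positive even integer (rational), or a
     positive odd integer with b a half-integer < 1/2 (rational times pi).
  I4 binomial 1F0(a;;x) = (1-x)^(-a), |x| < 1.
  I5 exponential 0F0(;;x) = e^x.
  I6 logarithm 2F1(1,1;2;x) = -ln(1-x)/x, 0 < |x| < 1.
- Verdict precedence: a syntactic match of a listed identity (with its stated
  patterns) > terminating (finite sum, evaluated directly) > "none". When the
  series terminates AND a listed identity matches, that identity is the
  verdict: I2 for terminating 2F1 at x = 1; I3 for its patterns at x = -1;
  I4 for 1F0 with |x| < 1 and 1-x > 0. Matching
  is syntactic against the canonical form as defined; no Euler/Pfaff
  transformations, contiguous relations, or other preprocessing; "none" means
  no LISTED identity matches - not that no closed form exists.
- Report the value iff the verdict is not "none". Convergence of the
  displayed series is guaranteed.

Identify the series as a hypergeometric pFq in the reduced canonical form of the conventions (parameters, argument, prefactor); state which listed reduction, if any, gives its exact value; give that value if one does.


Canonical form: C = -9/4 times 2F1 with upper {-6, -3/8}, lower {-1/6}, x = 7/2. Verdict: terminating (-6 upstairs). 7 nonzero terms in all; added directly. Exact value: -2800431022815/4509925376.

First insight: from the first term -9/4: the two k-th powers (C = -9/4) combine into one argument.
Adjacent-term ratio: r(k) = (7/2) * (k-6) (k-3/8) / [(k-1/6) (k+1)] - poly over poly, x = (7/2) from leading terms; C = -9/4 at k = 0.


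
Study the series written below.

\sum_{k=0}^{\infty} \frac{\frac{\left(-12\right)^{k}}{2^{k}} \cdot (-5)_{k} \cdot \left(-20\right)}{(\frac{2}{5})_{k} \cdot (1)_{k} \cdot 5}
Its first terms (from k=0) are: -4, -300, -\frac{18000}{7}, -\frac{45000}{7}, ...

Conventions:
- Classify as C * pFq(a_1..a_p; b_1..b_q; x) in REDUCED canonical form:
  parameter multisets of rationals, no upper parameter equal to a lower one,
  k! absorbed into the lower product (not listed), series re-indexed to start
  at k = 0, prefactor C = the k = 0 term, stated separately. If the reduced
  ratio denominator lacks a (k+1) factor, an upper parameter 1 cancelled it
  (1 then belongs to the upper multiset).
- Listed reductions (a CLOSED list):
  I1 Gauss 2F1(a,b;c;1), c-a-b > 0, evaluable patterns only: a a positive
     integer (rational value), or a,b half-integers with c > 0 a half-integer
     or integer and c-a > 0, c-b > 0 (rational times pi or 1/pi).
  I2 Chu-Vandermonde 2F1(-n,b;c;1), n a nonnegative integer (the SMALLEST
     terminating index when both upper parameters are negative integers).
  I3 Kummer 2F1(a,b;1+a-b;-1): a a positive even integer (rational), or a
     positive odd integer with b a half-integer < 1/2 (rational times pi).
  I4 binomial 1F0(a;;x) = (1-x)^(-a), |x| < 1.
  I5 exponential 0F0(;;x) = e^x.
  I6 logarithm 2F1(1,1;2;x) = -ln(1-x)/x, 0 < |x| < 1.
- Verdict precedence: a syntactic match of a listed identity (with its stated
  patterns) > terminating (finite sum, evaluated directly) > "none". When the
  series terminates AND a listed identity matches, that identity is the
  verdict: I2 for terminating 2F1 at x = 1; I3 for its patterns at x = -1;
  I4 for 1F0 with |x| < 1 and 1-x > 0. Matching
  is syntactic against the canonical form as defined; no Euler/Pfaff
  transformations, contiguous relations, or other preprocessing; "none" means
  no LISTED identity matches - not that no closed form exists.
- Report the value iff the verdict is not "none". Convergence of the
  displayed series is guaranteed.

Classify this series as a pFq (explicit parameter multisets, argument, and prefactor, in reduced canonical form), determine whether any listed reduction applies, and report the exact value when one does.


Canonical form: C = -4 times 1F1 with upper {-5}, lower {\frac{2}{5}}, x = -6. Verdict: terminating - the sum ends at index 5 because -5 is a negative integer; exact evaluation follows. Value: -\frac{3089848}{187}.

First insight: t_0 being -4, (1)_k (prefactor -4) is k! itself.
Step ratio: r(k) = -6 * (k-5) / [(k+\frac{2}{5}) (k+1)] ; factor over Q: parameters, x = -6, and C = -4.


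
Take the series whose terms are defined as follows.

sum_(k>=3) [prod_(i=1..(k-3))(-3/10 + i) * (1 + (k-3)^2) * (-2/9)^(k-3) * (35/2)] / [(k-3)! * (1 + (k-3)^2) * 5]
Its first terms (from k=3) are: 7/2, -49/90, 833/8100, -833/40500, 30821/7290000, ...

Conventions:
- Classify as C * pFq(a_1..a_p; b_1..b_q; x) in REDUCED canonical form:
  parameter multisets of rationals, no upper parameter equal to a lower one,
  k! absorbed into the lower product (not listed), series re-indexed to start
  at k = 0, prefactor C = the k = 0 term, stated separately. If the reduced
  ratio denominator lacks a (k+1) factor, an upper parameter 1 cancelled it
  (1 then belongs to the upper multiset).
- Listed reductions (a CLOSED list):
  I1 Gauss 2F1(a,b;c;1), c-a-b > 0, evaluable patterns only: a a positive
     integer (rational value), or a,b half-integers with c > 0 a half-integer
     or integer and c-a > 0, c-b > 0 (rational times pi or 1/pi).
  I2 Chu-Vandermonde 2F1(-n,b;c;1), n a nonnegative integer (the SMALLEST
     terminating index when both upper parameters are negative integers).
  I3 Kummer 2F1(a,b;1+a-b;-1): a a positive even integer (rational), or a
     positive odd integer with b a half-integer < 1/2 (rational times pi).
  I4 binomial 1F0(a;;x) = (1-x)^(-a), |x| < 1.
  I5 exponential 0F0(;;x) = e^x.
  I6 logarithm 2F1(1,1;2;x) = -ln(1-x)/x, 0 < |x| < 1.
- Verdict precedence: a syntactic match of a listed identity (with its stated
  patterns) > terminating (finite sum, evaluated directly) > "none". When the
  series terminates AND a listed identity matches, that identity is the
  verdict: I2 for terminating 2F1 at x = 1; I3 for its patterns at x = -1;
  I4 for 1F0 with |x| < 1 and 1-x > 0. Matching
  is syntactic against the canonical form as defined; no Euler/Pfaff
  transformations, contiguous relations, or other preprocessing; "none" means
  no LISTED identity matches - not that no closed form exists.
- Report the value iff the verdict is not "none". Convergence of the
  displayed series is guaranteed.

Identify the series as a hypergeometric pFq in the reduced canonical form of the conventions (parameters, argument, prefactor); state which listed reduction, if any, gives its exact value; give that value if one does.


Reduced: x = -2/9, 1F0, upper = {7/10}, lower = {-}, C = 7/2. Verdict (x = -2/9): binomial (I4) applies (the 1F0 binomial series: exponent -7/10, x = -2/9). Exact value: (7/2) * (11/9)^(-7/10).

Key step: with t_0 = 7/2, the running product (C = 7/2) telescopes to a rising factorial.
Adjacent-term ratio: r(k) = (-2/9) * (k+7/10) / [(k+1)] - rational; roots negated = parameters, x = (-2/9), C = 7/2.


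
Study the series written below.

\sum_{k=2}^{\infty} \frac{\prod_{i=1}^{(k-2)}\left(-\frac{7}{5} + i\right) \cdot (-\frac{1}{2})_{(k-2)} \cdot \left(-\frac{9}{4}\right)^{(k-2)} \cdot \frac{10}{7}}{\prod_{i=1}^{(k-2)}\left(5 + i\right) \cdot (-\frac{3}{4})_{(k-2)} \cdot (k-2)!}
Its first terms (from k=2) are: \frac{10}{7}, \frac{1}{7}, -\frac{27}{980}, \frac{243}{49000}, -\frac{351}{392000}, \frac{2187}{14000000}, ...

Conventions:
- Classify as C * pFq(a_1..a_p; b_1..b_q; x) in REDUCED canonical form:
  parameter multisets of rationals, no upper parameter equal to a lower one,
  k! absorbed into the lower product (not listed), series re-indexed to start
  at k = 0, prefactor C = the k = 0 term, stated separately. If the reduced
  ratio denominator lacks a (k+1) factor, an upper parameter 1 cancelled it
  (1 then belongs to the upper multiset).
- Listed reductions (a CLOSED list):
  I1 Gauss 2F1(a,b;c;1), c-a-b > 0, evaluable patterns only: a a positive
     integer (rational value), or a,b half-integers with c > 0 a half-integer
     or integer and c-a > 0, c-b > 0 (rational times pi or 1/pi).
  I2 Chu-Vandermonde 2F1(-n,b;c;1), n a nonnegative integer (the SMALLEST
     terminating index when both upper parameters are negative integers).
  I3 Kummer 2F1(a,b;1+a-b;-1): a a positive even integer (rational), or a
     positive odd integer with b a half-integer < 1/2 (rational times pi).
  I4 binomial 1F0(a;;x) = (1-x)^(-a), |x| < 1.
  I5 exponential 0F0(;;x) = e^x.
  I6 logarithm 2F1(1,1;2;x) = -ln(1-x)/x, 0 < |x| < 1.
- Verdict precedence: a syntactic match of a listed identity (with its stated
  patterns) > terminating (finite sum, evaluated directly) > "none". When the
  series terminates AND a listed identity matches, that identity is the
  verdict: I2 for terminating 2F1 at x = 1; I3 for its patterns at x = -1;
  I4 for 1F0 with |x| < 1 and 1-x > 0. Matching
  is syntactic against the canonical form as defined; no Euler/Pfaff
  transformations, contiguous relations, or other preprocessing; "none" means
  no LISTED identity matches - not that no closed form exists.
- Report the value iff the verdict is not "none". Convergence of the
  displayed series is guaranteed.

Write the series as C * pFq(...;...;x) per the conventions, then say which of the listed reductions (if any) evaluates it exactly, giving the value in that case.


The series (x = -\frac{9}{4}) is 2F2: upper {-\frac{1}{2}, -\frac{2}{5}}, lower {-\frac{3}{4}, 6}, prefactor \frac{10}{7}. Verdict: no listed reduction: x = -\frac{9}{4} and upper {-\frac{1}{2}, -\frac{2}{5}} fail every I1-I6 pattern.

Structural cue: from the first term \frac{10}{7}: the lower running product (C = 10/7, x = -9/4) is a rising factorial.
Consecutive-term ratio: r(k) = -\frac{9}{4} * (k-\frac{1}{2}) (k-\frac{2}{5}) / [(k-\frac{3}{4}) (k+6) (k+1)] ; factor over Q: parameters, x = -\frac{9}{4}, and C = \frac{10}{7}.
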